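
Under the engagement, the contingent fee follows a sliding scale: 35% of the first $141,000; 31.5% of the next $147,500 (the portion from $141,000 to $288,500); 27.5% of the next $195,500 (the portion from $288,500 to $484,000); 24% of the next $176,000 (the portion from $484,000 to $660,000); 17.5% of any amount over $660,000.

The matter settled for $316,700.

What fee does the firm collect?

First $141,000 at 35% = $49,350.00
Next $147,500 at 31.5% = $46,462.50
Remaining $28,200 at 27.5% = $7,755.00
Fee: $49,350.00 + $46,462.50 + $7,755.00 = $103,567.50

$103,567.50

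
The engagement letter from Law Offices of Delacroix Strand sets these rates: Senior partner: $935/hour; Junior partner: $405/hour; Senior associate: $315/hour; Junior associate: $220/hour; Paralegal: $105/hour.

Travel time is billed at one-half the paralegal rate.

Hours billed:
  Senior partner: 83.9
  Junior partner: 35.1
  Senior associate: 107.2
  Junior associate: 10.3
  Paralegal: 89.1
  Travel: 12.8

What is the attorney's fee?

$138,723.50

Senior partner: 83.9 × $935 = $78,446.50
Junior partner: 35.1 × $405 = $14,215.50
Senior associate: 107.2 × $315 = $33,768.00
Junior associate: 10.3 × $220 = $2,266.00
Paralegal: 89.1 × $105 = $9,355.50
Subtotal: $78,446.50 + $14,215.50 + $33,768.00 + $2,266.00 + $9,355.50 = $138,051.50
Travel: 12.8 × ($105 ÷ 2) = 12.8 × $52.50 = $672.00
Total: $138,051.50 + $672.00 = $138,723.50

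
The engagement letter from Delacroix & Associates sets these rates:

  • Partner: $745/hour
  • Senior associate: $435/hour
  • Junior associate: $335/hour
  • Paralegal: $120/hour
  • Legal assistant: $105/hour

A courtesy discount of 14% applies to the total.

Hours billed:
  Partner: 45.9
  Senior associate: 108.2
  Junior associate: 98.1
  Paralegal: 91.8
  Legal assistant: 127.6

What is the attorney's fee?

$119,144.40

Partner: 45.9 × $745 = $34,195.50
Senior associate: 108.2 × $435 = $47,067.00
Junior associate: 98.1 × $335 = $32,863.50
Paralegal: 91.8 × $120 = $11,016.00
Legal assistant: 127.6 × $105 = $13,398.00
Subtotal: $138,540.00
Less 14% discount: −$19,395.60
Total: $138,540.00 − $19,395.60 = $119,144.40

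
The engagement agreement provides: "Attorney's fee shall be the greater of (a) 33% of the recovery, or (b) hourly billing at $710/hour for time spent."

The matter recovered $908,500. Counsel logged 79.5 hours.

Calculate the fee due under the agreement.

(a) 33% of $908,500 = $299,805.00
(b) 79.5 × $710 = $56,445.00
The greater is (a): $299,805.00.

$299,805.00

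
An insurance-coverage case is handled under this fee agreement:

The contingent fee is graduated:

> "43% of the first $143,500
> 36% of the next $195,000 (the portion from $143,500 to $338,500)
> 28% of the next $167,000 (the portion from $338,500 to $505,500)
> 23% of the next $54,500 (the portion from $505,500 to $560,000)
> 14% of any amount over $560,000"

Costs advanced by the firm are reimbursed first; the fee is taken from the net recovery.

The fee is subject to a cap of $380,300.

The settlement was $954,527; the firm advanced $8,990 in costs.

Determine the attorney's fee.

$245,175.18

Fee base (net of costs): $954,527 − $8,990 = $945,537
First $143,500 at 43% = $61,705.00
Next $195,000 at 36% = $70,200.00
Next $167,000 at 28% = $46,760.00
Next $54,500 at 23% = $12,535.00
Remaining $385,537 at 14% = $53,975.18
Fee: $61,705.00 + $70,200.00 + $46,760.00 + $12,535.00 + $53,975.18 = $245,175.18
$245,175.18 is under the $380,300 cap.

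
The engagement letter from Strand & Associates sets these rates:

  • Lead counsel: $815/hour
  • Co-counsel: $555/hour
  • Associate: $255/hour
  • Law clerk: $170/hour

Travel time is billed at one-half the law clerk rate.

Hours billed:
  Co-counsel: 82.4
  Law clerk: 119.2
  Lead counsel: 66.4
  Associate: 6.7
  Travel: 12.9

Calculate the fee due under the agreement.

Lead counsel: 66.4 × $815 = $54,116.00
Co-counsel: 82.4 × $555 = $45,732.00
Associate: 6.7 × $255 = $1,708.50
Law clerk: 119.2 × $170 = $20,264.00
Subtotal: $54,116.00 + $45,732.00 + $1,708.50 + $20,264.00 = $121,820.50
Travel: 12.9 × ($170 ÷ 2) = 12.9 × $85.00 = $1,096.50
Total: $121,820.50 + $1,096.50 = $122,917.00

$122,917.00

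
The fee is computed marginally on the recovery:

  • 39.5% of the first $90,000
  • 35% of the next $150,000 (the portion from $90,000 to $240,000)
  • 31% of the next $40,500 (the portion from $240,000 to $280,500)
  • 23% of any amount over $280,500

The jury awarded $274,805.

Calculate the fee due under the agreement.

First $90,000 at 39.5% = $35,550.00
Next $150,000 at 35% = $52,500.00
Remaining $34,805 at 31% = $10,789.55
Fee: $35,550.00 + $52,500.00 + $10,789.55 = $98,839.55

$98,839.55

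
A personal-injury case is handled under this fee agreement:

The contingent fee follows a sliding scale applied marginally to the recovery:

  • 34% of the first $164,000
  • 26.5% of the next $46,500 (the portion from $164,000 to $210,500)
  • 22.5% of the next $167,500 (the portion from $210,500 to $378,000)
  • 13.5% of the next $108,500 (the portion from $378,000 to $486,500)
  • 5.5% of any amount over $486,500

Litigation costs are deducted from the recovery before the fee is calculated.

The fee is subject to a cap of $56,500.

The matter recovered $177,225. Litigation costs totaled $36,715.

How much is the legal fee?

$47,773.40

Fee base (net of costs): $177,225 − $36,715 = $140,510
First $140,510 at 34% = $47,773.40
$47,773.40 is under the $56,500 cap.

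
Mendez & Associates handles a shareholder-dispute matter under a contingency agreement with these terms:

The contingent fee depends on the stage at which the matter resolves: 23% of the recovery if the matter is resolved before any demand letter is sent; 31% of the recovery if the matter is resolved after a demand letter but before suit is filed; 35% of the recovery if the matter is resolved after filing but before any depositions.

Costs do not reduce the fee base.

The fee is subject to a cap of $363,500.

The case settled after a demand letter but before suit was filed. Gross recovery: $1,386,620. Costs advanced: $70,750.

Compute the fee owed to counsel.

$363,500.00

Fee base is the gross recovery, $1,386,620; costs are reimbursed separately.
The matter settled after a demand letter but before suit was filed, so the 31% rate applies.
$1,386,620 × 31% = $429,852.20
$429,852.20 exceeds the $363,500 cap, so the fee is capped at $363,500.00.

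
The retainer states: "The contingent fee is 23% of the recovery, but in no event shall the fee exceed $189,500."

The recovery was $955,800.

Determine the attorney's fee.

23% of $955,800 = $219,834.00
That exceeds the $189,500 cap, so the fee is capped at $189,500.

$189,500.00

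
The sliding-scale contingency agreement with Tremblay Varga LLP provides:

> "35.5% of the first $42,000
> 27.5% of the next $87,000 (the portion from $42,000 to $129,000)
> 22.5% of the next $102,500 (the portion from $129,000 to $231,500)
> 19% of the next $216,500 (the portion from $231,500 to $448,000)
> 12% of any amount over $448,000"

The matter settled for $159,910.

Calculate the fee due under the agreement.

First $42,000 at 35.5% = $14,910.00
Next $87,000 at 27.5% = $23,925.00
Remaining $30,910 at 22.5% = $6,954.75
Fee: $14,910.00 + $23,925.00 + $6,954.75 = $45,789.75

$45,789.75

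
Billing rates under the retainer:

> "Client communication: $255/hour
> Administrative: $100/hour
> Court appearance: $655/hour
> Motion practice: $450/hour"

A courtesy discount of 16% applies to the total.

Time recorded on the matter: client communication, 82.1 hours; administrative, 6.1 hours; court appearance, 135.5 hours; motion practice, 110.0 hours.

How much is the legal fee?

Client communication: 82.1 × $255 = $20,935.50
Administrative: 6.1 × $100 = $610.00
Court appearance: 135.5 × $655 = $88,752.50
Motion practice: 110.0 × $450 = $49,500.00
Subtotal: $159,798.00
Less 16% discount: −$25,567.68
Total: $159,798.00 − $25,567.68 = $134,230.32

$134,230.32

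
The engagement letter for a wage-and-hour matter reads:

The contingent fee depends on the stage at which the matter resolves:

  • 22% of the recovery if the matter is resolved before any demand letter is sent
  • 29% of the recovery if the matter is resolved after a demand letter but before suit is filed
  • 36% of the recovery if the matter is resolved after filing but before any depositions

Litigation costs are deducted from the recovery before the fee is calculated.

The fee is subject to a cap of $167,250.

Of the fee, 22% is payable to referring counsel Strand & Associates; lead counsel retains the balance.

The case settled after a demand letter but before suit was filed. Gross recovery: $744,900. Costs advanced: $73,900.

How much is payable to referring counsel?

$36,795.00

Fee base (net of costs): $744,900 − $73,900 = $671,000
The matter settled after a demand letter but before suit was filed, so the 29% rate applies.
$671,000 × 29% = $194,590.00
$194,590.00 exceeds the $167,250 cap, so the fee is capped at $167,250.00.
Referral share: 22% of $167,250.00 = $36,795.00; lead counsel retains $167,250.00 − $36,795.00 = $130,455.00.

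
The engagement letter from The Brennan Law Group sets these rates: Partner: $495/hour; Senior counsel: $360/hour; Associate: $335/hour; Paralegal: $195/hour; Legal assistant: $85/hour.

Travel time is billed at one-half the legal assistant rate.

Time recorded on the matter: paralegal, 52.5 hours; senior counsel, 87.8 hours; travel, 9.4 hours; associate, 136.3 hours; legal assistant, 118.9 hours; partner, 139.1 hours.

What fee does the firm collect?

$166,866.50

Partner: 139.1 × $495 = $68,854.50
Senior counsel: 87.8 × $360 = $31,608.00
Associate: 136.3 × $335 = $45,660.50
Paralegal: 52.5 × $195 = $10,237.50
Legal assistant: 118.9 × $85 = $10,106.50
Subtotal: $68,854.50 + $31,608.00 + $45,660.50 + $10,237.50 + $10,106.50 = $166,467.00
Travel: 9.4 × ($85 ÷ 2) = 9.4 × $42.50 = $399.50
Total: $166,467.00 + $399.50 = $166,866.50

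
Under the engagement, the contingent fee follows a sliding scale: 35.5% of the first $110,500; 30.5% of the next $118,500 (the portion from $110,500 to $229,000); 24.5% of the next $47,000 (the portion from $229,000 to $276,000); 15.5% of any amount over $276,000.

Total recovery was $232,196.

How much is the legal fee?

First $110,500 at 35.5% = $39,227.50
Next $118,500 at 30.5% = $36,142.50
Remaining $3,196 at 24.5% = $783.02
Fee: $39,227.50 + $36,142.50 + $783.02 = $76,153.02

$76,153.02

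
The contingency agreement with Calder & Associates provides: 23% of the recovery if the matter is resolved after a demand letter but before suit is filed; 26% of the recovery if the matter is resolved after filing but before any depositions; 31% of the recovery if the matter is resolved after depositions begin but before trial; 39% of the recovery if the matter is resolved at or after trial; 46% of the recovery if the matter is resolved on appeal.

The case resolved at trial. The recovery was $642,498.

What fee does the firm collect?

$250,574.22

The matter resolved at trial, so the 39% rate applies.
$642,498 × 39% = $250,574.22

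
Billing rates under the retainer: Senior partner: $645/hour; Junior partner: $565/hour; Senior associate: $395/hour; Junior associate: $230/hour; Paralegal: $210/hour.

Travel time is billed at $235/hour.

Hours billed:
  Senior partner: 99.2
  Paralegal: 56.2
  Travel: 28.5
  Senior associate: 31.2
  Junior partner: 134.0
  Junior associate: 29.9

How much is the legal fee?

$177,394.50

Senior partner: 99.2 × $645 = $63,984.00
Junior partner: 134.0 × $565 = $75,710.00
Senior associate: 31.2 × $395 = $12,324.00
Junior associate: 29.9 × $230 = $6,877.00
Paralegal: 56.2 × $210 = $11,802.00
Subtotal: $63,984.00 + $75,710.00 + $12,324.00 + $6,877.00 + $11,802.00 = $170,697.00
Travel: 28.5 × $235 = $6,697.50
Total: $170,697.00 + $6,697.50 = $177,394.50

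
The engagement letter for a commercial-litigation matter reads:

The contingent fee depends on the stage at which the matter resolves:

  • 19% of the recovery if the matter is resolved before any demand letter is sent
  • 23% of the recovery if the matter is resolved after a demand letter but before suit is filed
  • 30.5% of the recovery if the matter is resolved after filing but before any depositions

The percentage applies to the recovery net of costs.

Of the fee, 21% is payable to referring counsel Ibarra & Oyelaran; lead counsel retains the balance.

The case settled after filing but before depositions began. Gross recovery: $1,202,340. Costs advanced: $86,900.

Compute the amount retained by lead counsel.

Fee base (net of costs): $1,202,340 − $86,900 = $1,115,440
The matter settled after filing but before depositions began, so the 30.5% rate applies.
$1,115,440 × 30.5% = $340,209.20
Referral share: 21% of $340,209.20 = $71,443.93; lead counsel retains $340,209.20 − $71,443.93 = $268,765.27.

$268,765.27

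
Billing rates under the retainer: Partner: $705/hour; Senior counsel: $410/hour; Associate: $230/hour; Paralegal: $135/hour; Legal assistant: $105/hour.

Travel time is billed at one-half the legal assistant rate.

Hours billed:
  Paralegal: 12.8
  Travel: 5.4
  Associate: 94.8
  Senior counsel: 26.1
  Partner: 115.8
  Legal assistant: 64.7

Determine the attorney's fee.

Partner: 115.8 × $705 = $81,639.00
Senior counsel: 26.1 × $410 = $10,701.00
Associate: 94.8 × $230 = $21,804.00
Paralegal: 12.8 × $135 = $1,728.00
Legal assistant: 64.7 × $105 = $6,793.50
Subtotal: $81,639.00 + $10,701.00 + $21,804.00 + $1,728.00 + $6,793.50 = $122,665.50
Travel: 5.4 × ($105 ÷ 2) = 5.4 × $52.50 = $283.50
Total: $122,665.50 + $283.50 = $122,949.00

$122,949.00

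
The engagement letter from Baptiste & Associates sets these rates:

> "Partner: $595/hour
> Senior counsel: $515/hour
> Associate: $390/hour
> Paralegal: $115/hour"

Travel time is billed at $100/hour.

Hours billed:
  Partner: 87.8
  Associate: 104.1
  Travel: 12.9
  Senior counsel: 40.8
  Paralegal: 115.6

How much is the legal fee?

$128,436.00

Partner: 87.8 × $595 = $52,241.00
Senior counsel: 40.8 × $515 = $21,012.00
Associate: 104.1 × $390 = $40,599.00
Paralegal: 115.6 × $115 = $13,294.00
Subtotal: $52,241.00 + $21,012.00 + $40,599.00 + $13,294.00 = $127,146.00
Travel: 12.9 × $100 = $1,290.00
Total: $127,146.00 + $1,290.00 = $128,436.00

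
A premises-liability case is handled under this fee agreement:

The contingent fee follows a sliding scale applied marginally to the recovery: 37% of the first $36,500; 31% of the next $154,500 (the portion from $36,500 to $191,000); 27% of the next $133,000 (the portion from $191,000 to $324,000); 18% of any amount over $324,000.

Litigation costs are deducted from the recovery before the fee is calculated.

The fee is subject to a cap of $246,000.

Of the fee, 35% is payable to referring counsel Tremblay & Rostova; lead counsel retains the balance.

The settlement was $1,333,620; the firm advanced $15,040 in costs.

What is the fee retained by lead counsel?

$159,900.00

Fee base (net of costs): $1,333,620 − $15,040 = $1,318,580
First $36,500 at 37% = $13,505.00
Next $154,500 at 31% = $47,895.00
Next $133,000 at 27% = $35,910.00
Remaining $994,580 at 18% = $179,024.40
Fee: $13,505.00 + $47,895.00 + $35,910.00 + $179,024.40 = $276,334.40
$276,334.40 exceeds the $246,000 cap, so the fee is capped at $246,000.00.
Referral share: 35% of $246,000.00 = $86,100.00; lead counsel retains $246,000.00 − $86,100.00 = $159,900.00.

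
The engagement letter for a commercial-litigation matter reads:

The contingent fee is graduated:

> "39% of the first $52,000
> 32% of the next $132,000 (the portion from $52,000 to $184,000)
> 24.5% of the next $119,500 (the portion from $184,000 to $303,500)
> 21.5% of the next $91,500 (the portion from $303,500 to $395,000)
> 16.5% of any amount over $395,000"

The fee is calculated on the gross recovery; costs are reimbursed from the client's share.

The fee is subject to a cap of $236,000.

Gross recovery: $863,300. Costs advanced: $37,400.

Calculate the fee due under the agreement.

$188,739.50

Fee base is the gross recovery, $863,300; costs are reimbursed separately.
First $52,000 at 39% = $20,280.00
Next $132,000 at 32% = $42,240.00
Next $119,500 at 24.5% = $29,277.50
Next $91,500 at 21.5% = $19,672.50
Remaining $468,300 at 16.5% = $77,269.50
Fee: $20,280.00 + $42,240.00 + $29,277.50 + $19,672.50 + $77,269.50 = $188,739.50
$188,739.50 is under the $236,000 cap.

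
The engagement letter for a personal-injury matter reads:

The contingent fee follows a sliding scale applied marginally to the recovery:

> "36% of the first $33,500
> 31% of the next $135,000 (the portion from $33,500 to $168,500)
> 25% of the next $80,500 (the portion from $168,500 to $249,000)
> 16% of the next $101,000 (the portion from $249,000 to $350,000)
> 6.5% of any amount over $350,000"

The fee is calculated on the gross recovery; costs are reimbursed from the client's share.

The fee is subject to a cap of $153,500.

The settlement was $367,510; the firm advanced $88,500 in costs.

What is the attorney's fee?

Fee base is the gross recovery, $367,510; costs are reimbursed separately.
First $33,500 at 36% = $12,060.00
Next $135,000 at 31% = $41,850.00
Next $80,500 at 25% = $20,125.00
Next $101,000 at 16% = $16,160.00
Remaining $17,510 at 6.5% = $1,138.15
Fee: $12,060.00 + $41,850.00 + $20,125.00 + $16,160.00 + $1,138.15 = $91,333.15
$91,333.15 is under the $153,500 cap.

$91,333.15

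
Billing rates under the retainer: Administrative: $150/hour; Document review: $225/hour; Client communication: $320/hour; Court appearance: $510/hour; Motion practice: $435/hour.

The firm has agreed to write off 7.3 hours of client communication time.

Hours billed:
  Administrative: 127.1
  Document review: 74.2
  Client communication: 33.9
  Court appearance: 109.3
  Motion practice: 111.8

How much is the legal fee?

Administrative: 127.1 × $150 = $19,065.00
Document review: 74.2 × $225 = $16,695.00
Client communication: 33.9 × $320 = $10,848.00
Court appearance: 109.3 × $510 = $55,743.00
Motion practice: 111.8 × $435 = $48,633.00
Subtotal: $150,984.00
Write-off: 7.3 × $320 = $2,336.00
Total: $150,984.00 − $2,336.00 = $148,648.00

$148,648.00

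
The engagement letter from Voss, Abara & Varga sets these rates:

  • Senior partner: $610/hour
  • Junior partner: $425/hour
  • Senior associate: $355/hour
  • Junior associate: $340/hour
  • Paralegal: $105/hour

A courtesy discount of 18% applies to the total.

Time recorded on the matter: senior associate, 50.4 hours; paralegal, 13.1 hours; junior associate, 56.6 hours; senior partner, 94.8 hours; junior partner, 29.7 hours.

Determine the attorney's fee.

Senior partner: 94.8 × $610 = $57,828.00
Junior partner: 29.7 × $425 = $12,622.50
Senior associate: 50.4 × $355 = $17,892.00
Junior associate: 56.6 × $340 = $19,244.00
Paralegal: 13.1 × $105 = $1,375.50
Subtotal: $108,962.00
Less 18% discount: −$19,613.16
Total: $108,962.00 − $19,613.16 = $89,348.84

$89,348.84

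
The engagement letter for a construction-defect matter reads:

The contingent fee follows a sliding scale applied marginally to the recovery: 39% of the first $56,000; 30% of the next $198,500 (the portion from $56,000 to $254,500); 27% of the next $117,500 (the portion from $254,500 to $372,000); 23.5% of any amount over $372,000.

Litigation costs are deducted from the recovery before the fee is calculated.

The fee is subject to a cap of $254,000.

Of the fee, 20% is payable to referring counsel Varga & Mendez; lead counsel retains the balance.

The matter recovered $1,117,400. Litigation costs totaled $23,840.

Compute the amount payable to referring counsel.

$50,800.00

Fee base (net of costs): $1,117,400 − $23,840 = $1,093,560
First $56,000 at 39% = $21,840.00
Next $198,500 at 30% = $59,550.00
Next $117,500 at 27% = $31,725.00
Remaining $721,560 at 23.5% = $169,566.60
Fee: $21,840.00 + $59,550.00 + $31,725.00 + $169,566.60 = $282,681.60
$282,681.60 exceeds the $254,000 cap, so the fee is capped at $254,000.00.
Referral share: 20% of $254,000.00 = $50,800.00; lead counsel retains $254,000.00 − $50,800.00 = $203,200.00.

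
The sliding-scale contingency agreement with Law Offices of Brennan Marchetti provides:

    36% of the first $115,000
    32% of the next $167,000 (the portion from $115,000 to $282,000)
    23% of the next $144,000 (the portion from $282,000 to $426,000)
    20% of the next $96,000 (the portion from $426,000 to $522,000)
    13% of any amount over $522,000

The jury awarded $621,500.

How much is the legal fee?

$160,095.00

First $115,000 at 36% = $41,400.00
Next $167,000 at 32% = $53,440.00
Next $144,000 at 23% = $33,120.00
Next $96,000 at 20% = $19,200.00
Remaining $99,500 at 13% = $12,935.00
Fee: $41,400.00 + $53,440.00 + $33,120.00 + $19,200.00 + $12,935.00 = $160,095.00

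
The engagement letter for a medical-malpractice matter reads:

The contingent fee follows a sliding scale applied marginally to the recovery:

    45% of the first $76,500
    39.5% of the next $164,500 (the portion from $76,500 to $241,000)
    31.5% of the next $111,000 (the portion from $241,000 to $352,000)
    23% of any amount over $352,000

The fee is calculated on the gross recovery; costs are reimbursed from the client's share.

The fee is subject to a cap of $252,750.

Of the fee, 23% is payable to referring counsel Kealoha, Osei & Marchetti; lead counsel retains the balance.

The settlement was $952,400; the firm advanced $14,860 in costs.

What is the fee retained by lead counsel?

$194,617.50

Fee base is the gross recovery, $952,400; costs are reimbursed separately.
First $76,500 at 45% = $34,425.00
Next $164,500 at 39.5% = $64,977.50
Next $111,000 at 31.5% = $34,965.00
Remaining $600,400 at 23% = $138,092.00
Fee: $34,425.00 + $64,977.50 + $34,965.00 + $138,092.00 = $272,459.50
$272,459.50 exceeds the $252,750 cap, so the fee is capped at $252,750.00.
Referral share: 23% of $252,750.00 = $58,132.50; lead counsel retains $252,750.00 − $58,132.50 = $194,617.50.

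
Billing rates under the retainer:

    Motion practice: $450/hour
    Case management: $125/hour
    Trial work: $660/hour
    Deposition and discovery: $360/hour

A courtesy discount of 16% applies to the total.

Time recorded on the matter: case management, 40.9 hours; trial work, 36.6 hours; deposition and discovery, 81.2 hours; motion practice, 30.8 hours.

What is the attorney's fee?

$60,782.82

Motion practice: 30.8 × $450 = $13,860.00
Case management: 40.9 × $125 = $5,112.50
Trial work: 36.6 × $660 = $24,156.00
Deposition and discovery: 81.2 × $360 = $29,232.00
Subtotal: $72,360.50
Less 16% discount: −$11,577.68
Total: $72,360.50 − $11,577.68 = $60,782.82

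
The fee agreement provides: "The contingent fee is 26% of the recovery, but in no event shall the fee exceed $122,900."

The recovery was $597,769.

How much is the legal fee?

26% of $597,769 = $155,419.94
That exceeds the $122,900 cap, so the fee is capped at $122,900.

$122,900.00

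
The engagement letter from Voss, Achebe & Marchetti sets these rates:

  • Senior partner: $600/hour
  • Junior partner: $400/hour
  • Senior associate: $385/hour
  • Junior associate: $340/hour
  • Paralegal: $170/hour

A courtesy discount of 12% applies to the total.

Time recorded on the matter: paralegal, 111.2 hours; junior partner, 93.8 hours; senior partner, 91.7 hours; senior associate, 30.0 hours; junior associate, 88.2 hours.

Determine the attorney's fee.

Senior partner: 91.7 × $600 = $55,020.00
Junior partner: 93.8 × $400 = $37,520.00
Senior associate: 30.0 × $385 = $11,550.00
Junior associate: 88.2 × $340 = $29,988.00
Paralegal: 111.2 × $170 = $18,904.00
Subtotal: $152,982.00
Less 12% discount: −$18,357.84
Total: $152,982.00 − $18,357.84 = $134,624.16

$134,624.16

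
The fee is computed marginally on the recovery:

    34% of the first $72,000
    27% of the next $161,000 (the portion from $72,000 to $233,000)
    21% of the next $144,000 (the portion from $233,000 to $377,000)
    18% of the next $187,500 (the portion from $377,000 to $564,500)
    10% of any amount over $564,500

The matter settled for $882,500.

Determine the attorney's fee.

First $72,000 at 34% = $24,480.00
Next $161,000 at 27% = $43,470.00
Next $144,000 at 21% = $30,240.00
Next $187,500 at 18% = $33,750.00
Remaining $318,000 at 10% = $31,800.00
Fee: $24,480.00 + $43,470.00 + $30,240.00 + $33,750.00 + $31,800.00 = $163,740.00

$163,740.00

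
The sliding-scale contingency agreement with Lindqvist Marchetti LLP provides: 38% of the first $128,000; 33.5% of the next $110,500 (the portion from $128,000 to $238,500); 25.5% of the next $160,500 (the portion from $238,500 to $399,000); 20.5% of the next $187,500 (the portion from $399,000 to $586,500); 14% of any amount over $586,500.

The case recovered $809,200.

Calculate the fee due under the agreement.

First $128,000 at 38% = $48,640.00
Next $110,500 at 33.5% = $37,017.50
Next $160,500 at 25.5% = $40,927.50
Next $187,500 at 20.5% = $38,437.50
Remaining $222,700 at 14% = $31,178.00
Fee: $48,640.00 + $37,017.50 + $40,927.50 + $38,437.50 + $31,178.00 = $196,200.50

$196,200.50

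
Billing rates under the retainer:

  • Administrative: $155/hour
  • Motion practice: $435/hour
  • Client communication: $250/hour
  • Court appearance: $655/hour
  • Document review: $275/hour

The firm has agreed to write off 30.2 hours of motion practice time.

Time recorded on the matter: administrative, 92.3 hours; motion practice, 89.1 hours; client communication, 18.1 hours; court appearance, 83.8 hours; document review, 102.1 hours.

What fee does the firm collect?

Administrative: 92.3 × $155 = $14,306.50
Motion practice: 89.1 × $435 = $38,758.50
Client communication: 18.1 × $250 = $4,525.00
Court appearance: 83.8 × $655 = $54,889.00
Document review: 102.1 × $275 = $28,077.50
Subtotal: $140,556.50
Write-off: 30.2 × $435 = $13,137.00
Total: $140,556.50 − $13,137.00 = $127,419.50

$127,419.50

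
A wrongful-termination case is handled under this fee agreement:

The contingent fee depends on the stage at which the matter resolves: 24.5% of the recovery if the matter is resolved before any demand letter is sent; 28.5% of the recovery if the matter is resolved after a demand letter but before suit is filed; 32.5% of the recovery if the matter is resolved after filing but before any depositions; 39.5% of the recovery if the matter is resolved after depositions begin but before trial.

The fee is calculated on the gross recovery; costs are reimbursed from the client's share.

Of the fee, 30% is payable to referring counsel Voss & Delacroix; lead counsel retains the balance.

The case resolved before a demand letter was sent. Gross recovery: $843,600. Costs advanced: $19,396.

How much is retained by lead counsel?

Fee base is the gross recovery, $843,600; costs are reimbursed separately.
The matter resolved before a demand letter was sent, so the 24.5% rate applies.
$843,600 × 24.5% = $206,682.00
Referral share: 30% of $206,682.00 = $62,004.60; lead counsel retains $206,682.00 − $62,004.60 = $144,677.40.

$144,677.40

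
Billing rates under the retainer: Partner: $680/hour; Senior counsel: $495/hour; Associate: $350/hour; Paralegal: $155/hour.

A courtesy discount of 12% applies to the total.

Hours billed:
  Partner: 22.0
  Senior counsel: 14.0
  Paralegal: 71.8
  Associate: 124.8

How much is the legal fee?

Partner: 22.0 × $680 = $14,960.00
Senior counsel: 14.0 × $495 = $6,930.00
Associate: 124.8 × $350 = $43,680.00
Paralegal: 71.8 × $155 = $11,129.00
Subtotal: $76,699.00
Less 12% discount: −$9,203.88
Total: $76,699.00 − $9,203.88 = $67,495.12

$67,495.12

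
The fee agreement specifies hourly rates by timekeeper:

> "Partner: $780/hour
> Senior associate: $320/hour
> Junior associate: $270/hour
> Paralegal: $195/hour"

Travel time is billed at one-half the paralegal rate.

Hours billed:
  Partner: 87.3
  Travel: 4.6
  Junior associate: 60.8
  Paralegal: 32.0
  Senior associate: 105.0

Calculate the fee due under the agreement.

Partner: 87.3 × $780 = $68,094.00
Senior associate: 105.0 × $320 = $33,600.00
Junior associate: 60.8 × $270 = $16,416.00
Paralegal: 32.0 × $195 = $6,240.00
Subtotal: $68,094.00 + $33,600.00 + $16,416.00 + $6,240.00 = $124,350.00
Travel: 4.6 × ($195 ÷ 2) = 4.6 × $97.50 = $448.50
Total: $124,350.00 + $448.50 = $124,798.50

$124,798.50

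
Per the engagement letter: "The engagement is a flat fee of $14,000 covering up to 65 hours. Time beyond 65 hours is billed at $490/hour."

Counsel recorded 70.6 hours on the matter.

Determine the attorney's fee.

Flat fee: $14,000.00
Excess hours: 70.6 − 65 = 5.6
Overrun: 5.6 × $490 = $2,744.00
Total: $14,000.00 + $2,744.00 = $16,744.00

$16,744.00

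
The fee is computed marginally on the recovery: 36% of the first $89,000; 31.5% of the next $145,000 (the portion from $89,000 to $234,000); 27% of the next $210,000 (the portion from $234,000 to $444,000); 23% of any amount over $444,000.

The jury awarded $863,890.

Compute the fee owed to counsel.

$230,989.70

First $89,000 at 36% = $32,040.00
Next $145,000 at 31.5% = $45,675.00
Next $210,000 at 27% = $56,700.00
Remaining $419,890 at 23% = $96,574.70
Fee: $32,040.00 + $45,675.00 + $56,700.00 + $96,574.70 = $230,989.70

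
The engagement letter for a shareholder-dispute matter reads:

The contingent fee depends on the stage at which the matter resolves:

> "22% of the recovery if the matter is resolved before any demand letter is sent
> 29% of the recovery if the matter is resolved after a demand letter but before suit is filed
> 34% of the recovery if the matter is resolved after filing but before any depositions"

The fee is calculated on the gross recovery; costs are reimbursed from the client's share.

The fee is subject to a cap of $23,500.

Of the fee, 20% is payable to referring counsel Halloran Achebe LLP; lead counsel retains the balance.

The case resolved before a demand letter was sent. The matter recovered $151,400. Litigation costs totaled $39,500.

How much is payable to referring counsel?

Fee base is the gross recovery, $151,400; costs are reimbursed separately.
The matter resolved before a demand letter was sent, so the 22% rate applies.
$151,400 × 22% = $33,308.00
$33,308.00 exceeds the $23,500 cap, so the fee is capped at $23,500.00.
Referral share: 20% of $23,500.00 = $4,700.00; lead counsel retains $23,500.00 − $4,700.00 = $18,800.00.

$4,700.00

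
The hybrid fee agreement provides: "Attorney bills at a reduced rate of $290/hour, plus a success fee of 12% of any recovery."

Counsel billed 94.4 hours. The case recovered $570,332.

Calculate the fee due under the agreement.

$95,815.84

Hourly: 94.4 × $290 = $27,376.00
Success fee: 12% of $570,332 = $68,439.84
Total: $27,376.00 + $68,439.84 = $95,815.84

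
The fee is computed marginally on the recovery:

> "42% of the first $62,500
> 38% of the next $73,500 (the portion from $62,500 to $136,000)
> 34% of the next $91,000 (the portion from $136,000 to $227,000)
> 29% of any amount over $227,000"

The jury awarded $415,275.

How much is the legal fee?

$139,719.75

First $62,500 at 42% = $26,250.00
Next $73,500 at 38% = $27,930.00
Next $91,000 at 34% = $30,940.00
Remaining $188,275 at 29% = $54,599.75
Fee: $26,250.00 + $27,930.00 + $30,940.00 + $54,599.75 = $139,719.75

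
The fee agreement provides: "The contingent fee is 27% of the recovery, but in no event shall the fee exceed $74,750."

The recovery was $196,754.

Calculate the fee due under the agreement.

$53,123.58

27% of $196,754 = $53,123.58
That is under the $74,750 cap.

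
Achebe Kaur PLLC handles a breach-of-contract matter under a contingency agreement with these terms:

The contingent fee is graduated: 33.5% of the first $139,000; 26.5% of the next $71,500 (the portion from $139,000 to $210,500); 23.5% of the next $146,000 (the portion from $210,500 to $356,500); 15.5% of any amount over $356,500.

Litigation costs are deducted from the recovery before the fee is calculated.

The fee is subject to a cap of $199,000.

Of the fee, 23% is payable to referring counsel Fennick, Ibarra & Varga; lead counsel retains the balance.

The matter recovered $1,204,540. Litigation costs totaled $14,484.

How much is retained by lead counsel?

Fee base (net of costs): $1,204,540 − $14,484 = $1,190,056
First $139,000 at 33.5% = $46,565.00
Next $71,500 at 26.5% = $18,947.50
Next $146,000 at 23.5% = $34,310.00
Remaining $833,556 at 15.5% = $129,201.18
Fee: $46,565.00 + $18,947.50 + $34,310.00 + $129,201.18 = $229,023.68
$229,023.68 exceeds the $199,000 cap, so the fee is capped at $199,000.00.
Referral share: 23% of $199,000.00 = $45,770.00; lead counsel retains $199,000.00 − $45,770.00 = $153,230.00.

$153,230.00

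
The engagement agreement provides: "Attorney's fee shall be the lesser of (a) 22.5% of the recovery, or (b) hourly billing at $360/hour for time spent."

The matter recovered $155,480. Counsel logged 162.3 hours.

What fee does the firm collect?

(a) 22.5% of $155,480 = $34,983.00
(b) 162.3 × $360 = $58,428.00
The lesser is (a): $34,983.00.

$34,983.00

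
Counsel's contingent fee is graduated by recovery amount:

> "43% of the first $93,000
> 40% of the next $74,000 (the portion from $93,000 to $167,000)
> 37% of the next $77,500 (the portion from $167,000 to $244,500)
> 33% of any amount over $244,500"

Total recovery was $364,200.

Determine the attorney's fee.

First $93,000 at 43% = $39,990.00
Next $74,000 at 40% = $29,600.00
Next $77,500 at 37% = $28,675.00
Remaining $119,700 at 33% = $39,501.00
Fee: $39,990.00 + $29,600.00 + $28,675.00 + $39,501.00 = $137,766.00

$137,766.00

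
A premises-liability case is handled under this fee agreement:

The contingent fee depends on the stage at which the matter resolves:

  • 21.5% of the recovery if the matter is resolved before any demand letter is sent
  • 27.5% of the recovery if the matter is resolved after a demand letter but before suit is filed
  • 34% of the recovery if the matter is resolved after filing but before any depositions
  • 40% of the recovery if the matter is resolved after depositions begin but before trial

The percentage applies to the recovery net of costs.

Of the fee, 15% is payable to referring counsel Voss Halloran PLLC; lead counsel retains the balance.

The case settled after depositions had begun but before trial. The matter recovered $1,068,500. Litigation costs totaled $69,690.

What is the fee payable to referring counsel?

Fee base (net of costs): $1,068,500 − $69,690 = $998,810
The matter settled after depositions had begun but before trial, so the 40% rate applies.
$998,810 × 40% = $399,524.00
Referral share: 15% of $399,524.00 = $59,928.60; lead counsel retains $399,524.00 − $59,928.60 = $339,595.40.

$59,928.60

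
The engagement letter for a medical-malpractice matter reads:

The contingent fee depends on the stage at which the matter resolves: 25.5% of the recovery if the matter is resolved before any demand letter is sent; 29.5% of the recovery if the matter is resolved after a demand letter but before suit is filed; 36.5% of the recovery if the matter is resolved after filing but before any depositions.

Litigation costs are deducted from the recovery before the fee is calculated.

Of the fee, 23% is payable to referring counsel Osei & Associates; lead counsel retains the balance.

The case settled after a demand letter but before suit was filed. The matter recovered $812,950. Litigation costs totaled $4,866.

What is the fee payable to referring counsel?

$54,828.50

Fee base (net of costs): $812,950 − $4,866 = $808,084
The matter settled after a demand letter but before suit was filed, so the 29.5% rate applies.
$808,084 × 29.5% = $238,384.78
Referral share: 23% of $238,384.78 = $54,828.50; lead counsel retains $238,384.78 − $54,828.50 = $183,556.28.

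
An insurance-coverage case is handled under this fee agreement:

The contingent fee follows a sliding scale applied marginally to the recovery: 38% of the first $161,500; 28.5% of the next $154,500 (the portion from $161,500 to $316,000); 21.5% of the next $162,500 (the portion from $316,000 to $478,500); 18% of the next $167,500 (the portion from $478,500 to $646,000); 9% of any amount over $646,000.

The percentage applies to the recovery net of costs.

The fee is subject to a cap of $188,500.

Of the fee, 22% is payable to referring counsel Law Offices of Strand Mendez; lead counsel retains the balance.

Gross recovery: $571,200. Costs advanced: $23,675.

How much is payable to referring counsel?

Fee base (net of costs): $571,200 − $23,675 = $547,525
First $161,500 at 38% = $61,370.00
Next $154,500 at 28.5% = $44,032.50
Next $162,500 at 21.5% = $34,937.50
Remaining $69,025 at 18% = $12,424.50
Fee: $61,370.00 + $44,032.50 + $34,937.50 + $12,424.50 = $152,764.50
$152,764.50 is under the $188,500 cap.
Referral share: 22% of $152,764.50 = $33,608.19; lead counsel retains $152,764.50 − $33,608.19 = $119,156.31.

$33,608.19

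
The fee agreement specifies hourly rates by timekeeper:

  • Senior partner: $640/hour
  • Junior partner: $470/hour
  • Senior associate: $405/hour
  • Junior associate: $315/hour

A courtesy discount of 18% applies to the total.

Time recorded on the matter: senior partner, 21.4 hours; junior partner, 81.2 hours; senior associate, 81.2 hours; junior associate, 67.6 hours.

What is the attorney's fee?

Senior partner: 21.4 × $640 = $13,696.00
Junior partner: 81.2 × $470 = $38,164.00
Senior associate: 81.2 × $405 = $32,886.00
Junior associate: 67.6 × $315 = $21,294.00
Subtotal: $106,040.00
Less 18% discount: −$19,087.20
Total: $106,040.00 − $19,087.20 = $86,952.80

$86,952.80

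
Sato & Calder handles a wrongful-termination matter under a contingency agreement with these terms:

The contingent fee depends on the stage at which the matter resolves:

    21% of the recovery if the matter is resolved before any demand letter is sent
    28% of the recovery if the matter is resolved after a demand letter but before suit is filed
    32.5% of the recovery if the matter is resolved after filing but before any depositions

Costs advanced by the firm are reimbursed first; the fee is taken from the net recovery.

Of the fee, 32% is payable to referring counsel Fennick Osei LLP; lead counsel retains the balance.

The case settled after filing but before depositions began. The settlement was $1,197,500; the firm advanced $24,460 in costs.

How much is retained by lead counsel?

Fee base (net of costs): $1,197,500 − $24,460 = $1,173,040
The matter settled after filing but before depositions began, so the 32.5% rate applies.
$1,173,040 × 32.5% = $381,238.00
Referral share: 32% of $381,238.00 = $121,996.16; lead counsel retains $381,238.00 − $121,996.16 = $259,241.84.

$259,241.84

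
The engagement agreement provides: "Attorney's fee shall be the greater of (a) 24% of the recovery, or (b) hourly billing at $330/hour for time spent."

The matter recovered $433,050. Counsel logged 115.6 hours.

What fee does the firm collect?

$103,932.00

(a) 24% of $433,050 = $103,932.00
(b) 115.6 × $330 = $38,148.00
The greater is (a): $103,932.00.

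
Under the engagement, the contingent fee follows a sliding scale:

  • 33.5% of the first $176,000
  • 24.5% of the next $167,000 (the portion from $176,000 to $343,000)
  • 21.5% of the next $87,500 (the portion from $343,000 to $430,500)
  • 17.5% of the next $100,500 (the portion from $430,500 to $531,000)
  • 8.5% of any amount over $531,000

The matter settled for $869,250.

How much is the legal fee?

First $176,000 at 33.5% = $58,960.00
Next $167,000 at 24.5% = $40,915.00
Next $87,500 at 21.5% = $18,812.50
Next $100,500 at 17.5% = $17,587.50
Remaining $338,250 at 8.5% = $28,751.25
Fee: $58,960.00 + $40,915.00 + $18,812.50 + $17,587.50 + $28,751.25 = $165,026.25

$165,026.25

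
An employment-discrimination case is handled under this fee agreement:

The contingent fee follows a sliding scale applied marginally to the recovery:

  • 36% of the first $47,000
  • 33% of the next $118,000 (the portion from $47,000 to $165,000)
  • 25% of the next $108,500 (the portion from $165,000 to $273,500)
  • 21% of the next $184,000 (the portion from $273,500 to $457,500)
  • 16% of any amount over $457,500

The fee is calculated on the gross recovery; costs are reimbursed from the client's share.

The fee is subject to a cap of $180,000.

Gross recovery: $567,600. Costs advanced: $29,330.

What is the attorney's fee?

$139,241.00

Fee base is the gross recovery, $567,600; costs are reimbursed separately.
First $47,000 at 36% = $16,920.00
Next $118,000 at 33% = $38,940.00
Next $108,500 at 25% = $27,125.00
Next $184,000 at 21% = $38,640.00
Remaining $110,100 at 16% = $17,616.00
Fee: $16,920.00 + $38,940.00 + $27,125.00 + $38,640.00 + $17,616.00 = $139,241.00
$139,241.00 is under the $180,000 cap.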